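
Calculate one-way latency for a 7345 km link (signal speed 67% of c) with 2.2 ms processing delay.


Speed = 0.67 * 3e5 km/s = 201000 km/s
Propagation delay = 7345 / 201000 = 0.0365 s = 36.5423 ms
Processing delay = 2.2 ms
Total one-way latency = 38.7423 ms


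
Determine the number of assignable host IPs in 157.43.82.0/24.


Host bits = 32 - 24 = 8
Total addresses = 2^8 = 256
Usable = total - 2 (network and broadcast)
Usable hosts: 254


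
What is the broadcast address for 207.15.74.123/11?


Network: 207.0.0.0/11
Host bits = 21
Set all host bits to 1:
Broadcast: 207.31.255.255


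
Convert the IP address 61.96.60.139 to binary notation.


61 = 00111101
96 = 01100000
60 = 00111100
139 = 10001011
Binary: 00111101.01100000.00111100.10001011


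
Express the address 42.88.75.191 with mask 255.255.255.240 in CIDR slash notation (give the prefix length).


Binary: 11111111.11111111.11111111.11110000
Count leading 1s
Prefix: /28


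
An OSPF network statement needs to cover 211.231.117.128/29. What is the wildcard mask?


Subnet mask: 255.255.255.248
Wildcard = 255.255.255.255 - subnet mask
255 - 255 = 0
255 - 255 = 0
255 - 255 = 0
255 - 248 = 7
Wildcard: 0.0.0.7


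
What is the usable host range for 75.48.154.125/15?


Network: 75.48.0.0
Broadcast: 75.49.255.255
First usable = network + 1
Last usable = broadcast - 1
Range: 75.48.0.1 to 75.49.255.254


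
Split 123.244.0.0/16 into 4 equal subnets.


New prefix = 16 + 2 = 18
Each subnet has 16384 addresses
  123.244.0.0/18
  123.244.64.0/18
  123.244.128.0/18
  123.244.192.0/18
Subnets: 123.244.0.0/18, 123.244.64.0/18, 123.244.128.0/18, 123.244.192.0/18


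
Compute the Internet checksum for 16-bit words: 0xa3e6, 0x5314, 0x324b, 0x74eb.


Sum all words (with carry folding):
+ 0xa3e6 = 0xa3e6
+ 0x5314 = 0xf6fa
+ 0x324b = 0x2946
+ 0x74eb = 0x9e31
One's complement: ~0x9e31
Checksum = 0x61ce


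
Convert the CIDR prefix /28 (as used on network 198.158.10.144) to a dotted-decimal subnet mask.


/28 means 28 network bits, 4 host bits
Binary: 11111111111111111111111111110000
Mask: 255.255.255.240


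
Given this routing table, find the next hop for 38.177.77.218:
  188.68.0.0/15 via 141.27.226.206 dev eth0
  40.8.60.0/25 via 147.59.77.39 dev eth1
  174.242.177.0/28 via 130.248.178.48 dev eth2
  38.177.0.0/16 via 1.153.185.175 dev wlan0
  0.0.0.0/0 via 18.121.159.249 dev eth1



Longest prefix match for 38.177.77.218:
  /15 188.68.0.0: no
  /25 40.8.60.0: no
  /28 174.242.177.0: no
  /16 38.177.0.0: MATCH
  /0 0.0.0.0: MATCH
Selected: next-hop 1.153.185.175 via wlan0 (matched /16)


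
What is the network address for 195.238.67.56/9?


IP:   11000011.11101110.01000011.00111000
Mask: 11111111.10000000.00000000.00000000
AND operation:
Net:  11000011.10000000.00000000.00000000
Network: 195.128.0.0/9


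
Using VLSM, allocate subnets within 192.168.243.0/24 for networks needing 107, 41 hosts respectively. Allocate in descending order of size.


107 hosts -> /25 (126 usable): 192.168.243.0/25
41 hosts -> /26 (62 usable): 192.168.243.128/26
Allocation: 192.168.243.0/25 (107 hosts, 126 usable); 192.168.243.128/26 (41 hosts, 62 usable)


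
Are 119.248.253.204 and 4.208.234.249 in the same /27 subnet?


Mask: 255.255.255.224
119.248.253.204 AND mask = 119.248.253.192
4.208.234.249 AND mask = 4.208.234.224
No, different subnets (119.248.253.192 vs 4.208.234.224)


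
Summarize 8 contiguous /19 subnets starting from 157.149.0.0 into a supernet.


Original prefix: /19
Number of subnets: 8 = 2^3
New prefix = 19 - 3 = 16
Supernet: 157.149.0.0/16


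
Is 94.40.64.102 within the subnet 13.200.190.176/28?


Subnet network: 13.200.190.176
Test IP AND mask: 94.40.64.96
No, 94.40.64.102 is not in 13.200.190.176/28


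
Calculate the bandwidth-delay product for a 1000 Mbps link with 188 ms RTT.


BDP = bandwidth * RTT
= 1000 Mbps * 188 ms
= 1000 * 1e6 * 188 / 1000 bits
= 188000000 bits
= 23500000 bytes
= 22949.2188 KB
BDP = 188000000 bits (23500000 bytes)


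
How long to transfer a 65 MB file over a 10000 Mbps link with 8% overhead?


Effective throughput = 10000 * (1 - 8/100) = 9200 Mbps
File size in Mb = 65 * 8 = 520 Mb
Time = 520 / 9200
Time = 0.0565 seconds


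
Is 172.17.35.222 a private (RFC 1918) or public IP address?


RFC 1918 private ranges:
  10.0.0.0/8 (10.0.0.0 - 10.255.255.255)
  172.16.0.0/12 (172.16.0.0 - 172.31.255.255)
  192.168.0.0/16 (192.168.0.0 - 192.168.255.255)
Private (in 172.16.0.0/12)


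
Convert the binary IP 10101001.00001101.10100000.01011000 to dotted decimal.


10101001 = 169
00001101 = 13
10100000 = 160
01011000 = 88
IP: 169.13.160.88


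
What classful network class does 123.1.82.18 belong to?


First octet: 123
Binary: 01111011
0xxxxxxx -> Class A (1-126)
Class A, default mask 255.0.0.0 (/8)


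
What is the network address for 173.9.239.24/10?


IP:   10101101.00001001.11101111.00011000
Mask: 11111111.11000000.00000000.00000000
AND operation:
Net:  10101101.00000000.00000000.00000000
Network: 173.0.0.0/10


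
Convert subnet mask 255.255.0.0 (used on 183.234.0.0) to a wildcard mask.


Subnet mask: 255.255.0.0
Wildcard = 255.255.255.255 - subnet mask
255 - 255 = 0
255 - 255 = 0
255 - 0 = 255
255 - 0 = 255
Wildcard: 0.0.255.255


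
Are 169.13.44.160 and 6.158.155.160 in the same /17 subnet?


Mask: 255.255.128.0
169.13.44.160 AND mask = 169.13.0.0
6.158.155.160 AND mask = 6.158.128.0
No, different subnets (169.13.0.0 vs 6.158.128.0)


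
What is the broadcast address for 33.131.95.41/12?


Network: 33.128.0.0/12
Host bits = 20
Set all host bits to 1:
Broadcast: 33.143.255.255


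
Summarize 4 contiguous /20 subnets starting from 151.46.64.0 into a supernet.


Original prefix: /20
Number of subnets: 4 = 2^2
New prefix = 20 - 2 = 18
Supernet: 151.46.64.0/18


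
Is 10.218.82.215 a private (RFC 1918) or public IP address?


RFC 1918 private ranges:
  10.0.0.0/8 (10.0.0.0 - 10.255.255.255)
  172.16.0.0/12 (172.16.0.0 - 172.31.255.255)
  192.168.0.0/16 (192.168.0.0 - 192.168.255.255)
Private (in 10.0.0.0/8)


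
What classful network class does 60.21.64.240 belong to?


First octet: 60
Binary: 00111100
0xxxxxxx -> Class A (1-126)
Class A, default mask 255.0.0.0 (/8)


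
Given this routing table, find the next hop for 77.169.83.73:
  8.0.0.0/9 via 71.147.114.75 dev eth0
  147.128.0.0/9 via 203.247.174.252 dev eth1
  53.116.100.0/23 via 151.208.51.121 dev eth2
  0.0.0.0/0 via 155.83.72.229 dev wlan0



Longest prefix match for 77.169.83.73:
  /9 8.0.0.0: no
  /9 147.128.0.0: no
  /23 53.116.100.0: no
  /0 0.0.0.0: MATCH
Selected: next-hop 155.83.72.229 via wlan0 (matched /0)


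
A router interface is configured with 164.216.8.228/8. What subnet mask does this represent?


/8 means 8 network bits, 24 host bits
Binary: 11111111000000000000000000000000
Mask: 255.0.0.0


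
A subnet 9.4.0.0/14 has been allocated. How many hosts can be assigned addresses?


Host bits = 32 - 14 = 18
Total addresses = 2^18 = 262144
Usable = total - 2 (network and broadcast)
Usable hosts: 262142


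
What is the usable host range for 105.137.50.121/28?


Network: 105.137.50.112
Broadcast: 105.137.50.127
First usable = network + 1
Last usable = broadcast - 1
Range: 105.137.50.113 to 105.137.50.126


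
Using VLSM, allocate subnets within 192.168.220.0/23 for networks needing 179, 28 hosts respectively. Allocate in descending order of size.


179 hosts -> /24 (254 usable): 192.168.220.0/24
28 hosts -> /27 (30 usable): 192.168.221.0/27
Allocation: 192.168.220.0/24 (179 hosts, 254 usable); 192.168.221.0/27 (28 hosts, 30 usable)


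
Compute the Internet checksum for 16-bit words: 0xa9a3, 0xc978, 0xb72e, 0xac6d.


Sum all words (with carry folding):
+ 0xa9a3 = 0xa9a3
+ 0xc978 = 0x731c
+ 0xb72e = 0x2a4b
+ 0xac6d = 0xd6b8
One's complement: ~0xd6b8
Checksum = 0x2947


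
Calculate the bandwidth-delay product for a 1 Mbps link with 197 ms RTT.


BDP = bandwidth * RTT
= 1 Mbps * 197 ms
= 1 * 1e6 * 197 / 1000 bits
= 197000 bits
= 24625 bytes
= 24.0479 KB
BDP = 197000 bits (24625 bytes)


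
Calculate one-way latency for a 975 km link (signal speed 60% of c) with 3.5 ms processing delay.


Speed = 0.6 * 3e5 km/s = 180000 km/s
Propagation delay = 975 / 180000 = 0.0054 s = 5.4167 ms
Processing delay = 3.5 ms
Total one-way latency = 8.9167 ms


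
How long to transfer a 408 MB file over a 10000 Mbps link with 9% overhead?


Effective throughput = 10000 * (1 - 9/100) = 9100 Mbps
File size in Mb = 408 * 8 = 3264 Mb
Time = 3264 / 9100
Time = 0.3587 seconds


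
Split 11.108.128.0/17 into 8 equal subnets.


New prefix = 17 + 3 = 20
Each subnet has 4096 addresses
  11.108.128.0/20
  11.108.144.0/20
  11.108.160.0/20
  11.108.176.0/20
  11.108.192.0/20
  11.108.208.0/20
  11.108.224.0/20
  11.108.240.0/20
Subnets: 11.108.128.0/20, 11.108.144.0/20, 11.108.160.0/20, 11.108.176.0/20, 11.108.192.0/20, 11.108.208.0/20, 11.108.224.0/20, 11.108.240.0/20


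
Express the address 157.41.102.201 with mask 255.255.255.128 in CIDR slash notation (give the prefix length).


Binary: 11111111.11111111.11111111.10000000
Count leading 1s
Prefix: /25


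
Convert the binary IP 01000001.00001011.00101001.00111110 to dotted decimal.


01000001 = 65
00001011 = 11
00101001 = 41
00111110 = 62
IP: 65.11.41.62


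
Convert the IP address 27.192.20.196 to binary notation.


27 = 00011011
192 = 11000000
20 = 00010100
196 = 11000100
Binary: 00011011.11000000.00010100.11000100


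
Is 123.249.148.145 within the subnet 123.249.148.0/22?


Subnet network: 123.249.148.0
Test IP AND mask: 123.249.148.0
Yes, 123.249.148.145 is in 123.249.148.0/22


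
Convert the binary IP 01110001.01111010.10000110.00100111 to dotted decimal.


01110001 = 113
01111010 = 122
10000110 = 134
00100111 = 39
IP: 113.122.134.39


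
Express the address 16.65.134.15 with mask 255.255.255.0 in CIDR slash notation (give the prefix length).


Binary: 11111111.11111111.11111111.00000000
Count leading 1s
Prefix: /24


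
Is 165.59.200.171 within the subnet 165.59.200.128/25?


Subnet network: 165.59.200.128
Test IP AND mask: 165.59.200.128
Yes, 165.59.200.171 is in 165.59.200.128/25


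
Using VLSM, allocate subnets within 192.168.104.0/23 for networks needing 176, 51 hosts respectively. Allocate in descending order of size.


176 hosts -> /24 (254 usable): 192.168.104.0/24
51 hosts -> /26 (62 usable): 192.168.105.0/26
Allocation: 192.168.104.0/24 (176 hosts, 254 usable); 192.168.105.0/26 (51 hosts, 62 usable)


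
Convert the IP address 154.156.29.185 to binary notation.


154 = 10011010
156 = 10011100
29 = 00011101
185 = 10111001
Binary: 10011010.10011100.00011101.10111001


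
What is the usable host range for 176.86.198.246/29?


Network: 176.86.198.240
Broadcast: 176.86.198.247
First usable = network + 1
Last usable = broadcast - 1
Range: 176.86.198.241 to 176.86.198.246


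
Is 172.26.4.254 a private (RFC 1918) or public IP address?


RFC 1918 private ranges:
  10.0.0.0/8 (10.0.0.0 - 10.255.255.255)
  172.16.0.0/12 (172.16.0.0 - 172.31.255.255)
  192.168.0.0/16 (192.168.0.0 - 192.168.255.255)
Private (in 172.16.0.0/12)


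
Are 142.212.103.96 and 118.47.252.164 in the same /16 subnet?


Mask: 255.255.0.0
142.212.103.96 AND mask = 142.212.0.0
118.47.252.164 AND mask = 118.47.0.0
No, different subnets (142.212.0.0 vs 118.47.0.0)


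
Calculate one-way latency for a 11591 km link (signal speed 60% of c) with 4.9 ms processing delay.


Speed = 0.6 * 3e5 km/s = 180000 km/s
Propagation delay = 11591 / 180000 = 0.0644 s = 64.3944 ms
Processing delay = 4.9 ms
Total one-way latency = 69.2944 ms


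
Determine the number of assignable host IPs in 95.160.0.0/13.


Host bits = 32 - 13 = 19
Total addresses = 2^19 = 524288
Usable = total - 2 (network and broadcast)
Usable hosts: 524286


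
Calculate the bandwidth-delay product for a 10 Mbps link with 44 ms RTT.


BDP = bandwidth * RTT
= 10 Mbps * 44 ms
= 10 * 1e6 * 44 / 1000 bits
= 440000 bits
= 55000 bytes
= 53.7109 KB
BDP = 440000 bits (55000 bytes)


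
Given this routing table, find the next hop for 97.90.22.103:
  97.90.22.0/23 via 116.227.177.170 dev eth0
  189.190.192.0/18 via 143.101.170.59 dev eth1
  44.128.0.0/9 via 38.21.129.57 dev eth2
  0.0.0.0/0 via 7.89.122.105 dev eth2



Longest prefix match for 97.90.22.103:
  /23 97.90.22.0: MATCH
  /18 189.190.192.0: no
  /9 44.128.0.0: no
  /0 0.0.0.0: MATCH
Selected: next-hop 116.227.177.170 via eth0 (matched /23)


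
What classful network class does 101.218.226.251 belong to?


First octet: 101
Binary: 01100101
0xxxxxxx -> Class A (1-126)
Class A, default mask 255.0.0.0 (/8)


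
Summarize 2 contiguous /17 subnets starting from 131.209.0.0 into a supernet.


Original prefix: /17
Number of subnets: 2 = 2^1
New prefix = 17 - 1 = 16
Supernet: 131.209.0.0/16


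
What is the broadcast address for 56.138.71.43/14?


Network: 56.136.0.0/14
Host bits = 18
Set all host bits to 1:
Broadcast: 56.139.255.255


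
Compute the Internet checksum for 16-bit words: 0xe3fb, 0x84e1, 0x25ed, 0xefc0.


Sum all words (with carry folding):
+ 0xe3fb = 0xe3fb
+ 0x84e1 = 0x68dd
+ 0x25ed = 0x8eca
+ 0xefc0 = 0x7e8b
One's complement: ~0x7e8b
Checksum = 0x8174


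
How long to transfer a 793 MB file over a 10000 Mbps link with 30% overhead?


Effective throughput = 10000 * (1 - 30/100) = 7000 Mbps
File size in Mb = 793 * 8 = 6344 Mb
Time = 6344 / 7000
Time = 0.9063 seconds


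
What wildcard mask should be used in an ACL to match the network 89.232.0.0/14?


Subnet mask: 255.252.0.0
Wildcard = 255.255.255.255 - subnet mask
255 - 255 = 0
255 - 252 = 3
255 - 0 = 255
255 - 0 = 255
Wildcard: 0.3.255.255


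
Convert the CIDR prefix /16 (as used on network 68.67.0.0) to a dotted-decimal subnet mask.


/16 means 16 network bits, 16 host bits
Binary: 11111111111111110000000000000000
Mask: 255.255.0.0


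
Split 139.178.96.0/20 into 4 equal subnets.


New prefix = 20 + 2 = 22
Each subnet has 1024 addresses
  139.178.96.0/22
  139.178.100.0/22
  139.178.104.0/22
  139.178.108.0/22
Subnets: 139.178.96.0/22, 139.178.100.0/22, 139.178.104.0/22, 139.178.108.0/22


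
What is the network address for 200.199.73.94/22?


IP:   11001000.11000111.01001001.01011110
Mask: 11111111.11111111.11111100.00000000
AND operation:
Net:  11001000.11000111.01001000.00000000
Network: 200.199.72.0/22


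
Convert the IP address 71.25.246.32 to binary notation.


71 = 01000111
25 = 00011001
246 = 11110110
32 = 00100000
Binary: 01000111.00011001.11110110.00100000


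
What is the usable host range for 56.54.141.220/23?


Network: 56.54.140.0
Broadcast: 56.54.141.255
First usable = network + 1
Last usable = broadcast - 1
Range: 56.54.140.1 to 56.54.141.254


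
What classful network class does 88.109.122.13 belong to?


First octet: 88
Binary: 01011000
0xxxxxxx -> Class A (1-126)
Class A, default mask 255.0.0.0 (/8)


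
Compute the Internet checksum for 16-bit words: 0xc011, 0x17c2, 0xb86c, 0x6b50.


Sum all words (with carry folding):
+ 0xc011 = 0xc011
+ 0x17c2 = 0xd7d3
+ 0xb86c = 0x9040
+ 0x6b50 = 0xfb90
One's complement: ~0xfb90
Checksum = 0x046f


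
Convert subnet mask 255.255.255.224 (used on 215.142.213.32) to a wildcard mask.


Subnet mask: 255.255.255.224
Wildcard = 255.255.255.255 - subnet mask
255 - 255 = 0
255 - 255 = 0
255 - 255 = 0
255 - 224 = 31
Wildcard: 0.0.0.31


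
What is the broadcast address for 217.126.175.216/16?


Network: 217.126.0.0/16
Host bits = 16
Set all host bits to 1:
Broadcast: 217.126.255.255


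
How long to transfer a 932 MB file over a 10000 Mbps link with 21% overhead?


Effective throughput = 10000 * (1 - 21/100) = 7900 Mbps
File size in Mb = 932 * 8 = 7456 Mb
Time = 7456 / 7900
Time = 0.9438 seconds


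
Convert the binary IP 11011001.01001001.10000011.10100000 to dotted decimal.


11011001 = 217
01001001 = 73
10000011 = 131
10100000 = 160
IP: 217.73.131.160


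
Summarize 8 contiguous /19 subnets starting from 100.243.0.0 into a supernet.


Original prefix: /19
Number of subnets: 8 = 2^3
New prefix = 19 - 3 = 16
Supernet: 100.243.0.0/16


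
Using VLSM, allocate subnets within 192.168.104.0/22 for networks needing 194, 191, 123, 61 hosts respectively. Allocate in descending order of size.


194 hosts -> /24 (254 usable): 192.168.104.0/24
191 hosts -> /24 (254 usable): 192.168.105.0/24
123 hosts -> /25 (126 usable): 192.168.106.0/25
61 hosts -> /26 (62 usable): 192.168.106.128/26
Allocation: 192.168.104.0/24 (194 hosts, 254 usable); 192.168.105.0/24 (191 hosts, 254 usable); 192.168.106.0/25 (123 hosts, 126 usable); 192.168.106.128/26 (61 hosts, 62 usable)


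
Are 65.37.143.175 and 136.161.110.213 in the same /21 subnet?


Mask: 255.255.248.0
65.37.143.175 AND mask = 65.37.136.0
136.161.110.213 AND mask = 136.161.104.0
No, different subnets (65.37.136.0 vs 136.161.104.0)


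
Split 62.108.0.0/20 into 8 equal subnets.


New prefix = 20 + 3 = 23
Each subnet has 512 addresses
  62.108.0.0/23
  62.108.2.0/23
  62.108.4.0/23
  62.108.6.0/23
  62.108.8.0/23
  62.108.10.0/23
  62.108.12.0/23
  62.108.14.0/23
Subnets: 62.108.0.0/23, 62.108.2.0/23, 62.108.4.0/23, 62.108.6.0/23, 62.108.8.0/23, 62.108.10.0/23, 62.108.12.0/23, 62.108.14.0/23


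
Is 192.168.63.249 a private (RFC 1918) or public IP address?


RFC 1918 private ranges:
  10.0.0.0/8 (10.0.0.0 - 10.255.255.255)
  172.16.0.0/12 (172.16.0.0 - 172.31.255.255)
  192.168.0.0/16 (192.168.0.0 - 192.168.255.255)
Private (in 192.168.0.0/16)


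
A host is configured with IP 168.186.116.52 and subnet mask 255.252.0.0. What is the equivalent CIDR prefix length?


Binary: 11111111.11111100.00000000.00000000
Count leading 1s
Prefix: /14


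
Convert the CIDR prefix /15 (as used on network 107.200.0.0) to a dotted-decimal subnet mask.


/15 means 15 network bits, 17 host bits
Binary: 11111111111111100000000000000000
Mask: 255.254.0.0


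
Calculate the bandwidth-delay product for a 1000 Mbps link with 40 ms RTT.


BDP = bandwidth * RTT
= 1000 Mbps * 40 ms
= 1000 * 1e6 * 40 / 1000 bits
= 40000000 bits
= 5000000 bytes
= 4882.8125 KB
BDP = 40000000 bits (5000000 bytes)


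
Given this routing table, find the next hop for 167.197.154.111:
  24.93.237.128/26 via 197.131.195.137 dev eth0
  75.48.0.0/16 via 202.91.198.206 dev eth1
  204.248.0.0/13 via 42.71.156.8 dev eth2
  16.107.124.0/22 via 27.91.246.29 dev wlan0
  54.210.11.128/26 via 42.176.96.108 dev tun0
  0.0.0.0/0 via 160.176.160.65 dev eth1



Longest prefix match for 167.197.154.111:
  /26 24.93.237.128: no
  /16 75.48.0.0: no
  /13 204.248.0.0: no
  /22 16.107.124.0: no
  /26 54.210.11.128: no
  /0 0.0.0.0: MATCH
Selected: next-hop 160.176.160.65 via eth1 (matched /0)


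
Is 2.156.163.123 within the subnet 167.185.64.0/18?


Subnet network: 167.185.64.0
Test IP AND mask: 2.156.128.0
No, 2.156.163.123 is not in 167.185.64.0/18


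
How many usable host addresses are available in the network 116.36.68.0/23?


Host bits = 32 - 23 = 9
Total addresses = 2^9 = 512
Usable = total - 2 (network and broadcast)
Usable hosts: 510


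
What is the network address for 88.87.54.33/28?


IP:   01011000.01010111.00110110.00100001
Mask: 11111111.11111111.11111111.11110000
AND operation:
Net:  01011000.01010111.00110110.00100000
Network: 88.87.54.32/28


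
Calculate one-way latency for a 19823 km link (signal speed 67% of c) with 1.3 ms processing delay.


Speed = 0.67 * 3e5 km/s = 201000 km/s
Propagation delay = 19823 / 201000 = 0.0986 s = 98.6219 ms
Processing delay = 1.3 ms
Total one-way latency = 99.9219 ms


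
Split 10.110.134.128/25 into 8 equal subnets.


New prefix = 25 + 3 = 28
Each subnet has 16 addresses
  10.110.134.128/28
  10.110.134.144/28
  10.110.134.160/28
  10.110.134.176/28
  10.110.134.192/28
  10.110.134.208/28
  10.110.134.224/28
  10.110.134.240/28
Subnets: 10.110.134.128/28, 10.110.134.144/28, 10.110.134.160/28, 10.110.134.176/28, 10.110.134.192/28, 10.110.134.208/28, 10.110.134.224/28, 10.110.134.240/28


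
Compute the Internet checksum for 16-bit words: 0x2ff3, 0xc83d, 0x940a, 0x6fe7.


Sum all words (with carry folding):
+ 0x2ff3 = 0x2ff3
+ 0xc83d = 0xf830
+ 0x940a = 0x8c3b
+ 0x6fe7 = 0xfc22
One's complement: ~0xfc22
Checksum = 0x03dd


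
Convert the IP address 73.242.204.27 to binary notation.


73 = 01001001
242 = 11110010
204 = 11001100
27 = 00011011
Binary: 01001001.11110010.11001100.00011011


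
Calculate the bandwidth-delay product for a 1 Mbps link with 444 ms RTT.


BDP = bandwidth * RTT
= 1 Mbps * 444 ms
= 1 * 1e6 * 444 / 1000 bits
= 444000 bits
= 55500 bytes
= 54.1992 KB
BDP = 444000 bits (55500 bytes)


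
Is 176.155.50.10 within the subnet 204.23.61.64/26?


Subnet network: 204.23.61.64
Test IP AND mask: 176.155.50.0
No, 176.155.50.10 is not in 204.23.61.64/26


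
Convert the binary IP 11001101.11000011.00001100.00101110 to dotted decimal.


11001101 = 205
11000011 = 195
00001100 = 12
00101110 = 46
IP: 205.195.12.46


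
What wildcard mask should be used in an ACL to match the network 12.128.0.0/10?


Subnet mask: 255.192.0.0
Wildcard = 255.255.255.255 - subnet mask
255 - 255 = 0
255 - 192 = 63
255 - 0 = 255
255 - 0 = 255
Wildcard: 0.63.255.255


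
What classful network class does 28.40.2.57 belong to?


First octet: 28
Binary: 00011100
0xxxxxxx -> Class A (1-126)
Class A, default mask 255.0.0.0 (/8)


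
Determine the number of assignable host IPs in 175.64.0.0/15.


Host bits = 32 - 15 = 17
Total addresses = 2^17 = 131072
Usable = total - 2 (network and broadcast)
Usable hosts: 131070


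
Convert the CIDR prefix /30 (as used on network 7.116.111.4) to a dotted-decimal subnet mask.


/30 means 30 network bits, 2 host bits
Binary: 11111111111111111111111111111100
Mask: 255.255.255.252


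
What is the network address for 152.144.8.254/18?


IP:   10011000.10010000.00001000.11111110
Mask: 11111111.11111111.11000000.00000000
AND operation:
Net:  10011000.10010000.00000000.00000000
Network: 152.144.0.0/18


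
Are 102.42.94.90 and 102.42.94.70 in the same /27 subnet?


Mask: 255.255.255.224
102.42.94.90 AND mask = 102.42.94.64
102.42.94.70 AND mask = 102.42.94.64
Yes, same subnet (102.42.94.64)


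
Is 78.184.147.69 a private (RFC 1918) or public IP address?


RFC 1918 private ranges:
  10.0.0.0/8 (10.0.0.0 - 10.255.255.255)
  172.16.0.0/12 (172.16.0.0 - 172.31.255.255)
  192.168.0.0/16 (192.168.0.0 - 192.168.255.255)
Public (not in any RFC 1918 range)


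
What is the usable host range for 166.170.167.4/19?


Network: 166.170.160.0
Broadcast: 166.170.191.255
First usable = network + 1
Last usable = broadcast - 1
Range: 166.170.160.1 to 166.170.191.254


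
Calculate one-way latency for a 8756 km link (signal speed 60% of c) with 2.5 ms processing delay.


Speed = 0.6 * 3e5 km/s = 180000 km/s
Propagation delay = 8756 / 180000 = 0.0486 s = 48.6444 ms
Processing delay = 2.5 ms
Total one-way latency = 51.1444 ms


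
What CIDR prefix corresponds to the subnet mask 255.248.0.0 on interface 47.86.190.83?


Binary: 11111111.11111000.00000000.00000000
Count leading 1s
Prefix: /13


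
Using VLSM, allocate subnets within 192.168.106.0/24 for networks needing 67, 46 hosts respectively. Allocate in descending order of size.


67 hosts -> /25 (126 usable): 192.168.106.0/25
46 hosts -> /26 (62 usable): 192.168.106.128/26
Allocation: 192.168.106.0/25 (67 hosts, 126 usable); 192.168.106.128/26 (46 hosts, 62 usable)


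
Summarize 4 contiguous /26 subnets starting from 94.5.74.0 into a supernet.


Original prefix: /26
Number of subnets: 4 = 2^2
New prefix = 26 - 2 = 24
Supernet: 94.5.74.0/24


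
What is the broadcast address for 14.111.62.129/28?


Network: 14.111.62.128/28
Host bits = 4
Set all host bits to 1:
Broadcast: 14.111.62.143


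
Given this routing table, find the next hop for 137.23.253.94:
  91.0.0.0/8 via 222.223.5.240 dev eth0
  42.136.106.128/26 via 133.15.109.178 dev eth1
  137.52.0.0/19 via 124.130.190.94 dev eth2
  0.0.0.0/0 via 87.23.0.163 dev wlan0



Longest prefix match for 137.23.253.94:
  /8 91.0.0.0: no
  /26 42.136.106.128: no
  /19 137.52.0.0: no
  /0 0.0.0.0: MATCH
Selected: next-hop 87.23.0.163 via wlan0 (matched /0)


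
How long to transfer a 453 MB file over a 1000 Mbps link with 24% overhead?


Effective throughput = 1000 * (1 - 24/100) = 760 Mbps
File size in Mb = 453 * 8 = 3624 Mb
Time = 3624 / 760
Time = 4.7684 seconds


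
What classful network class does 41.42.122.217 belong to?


First octet: 41
Binary: 00101001
0xxxxxxx -> Class A (1-126)
Class A, default mask 255.0.0.0 (/8)


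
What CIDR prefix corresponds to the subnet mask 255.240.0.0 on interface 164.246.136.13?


Binary: 11111111.11110000.00000000.00000000
Count leading 1s
Prefix: /12


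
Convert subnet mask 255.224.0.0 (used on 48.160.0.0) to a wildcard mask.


Subnet mask: 255.224.0.0
Wildcard = 255.255.255.255 - subnet mask
255 - 255 = 0
255 - 224 = 31
255 - 0 = 255
255 - 0 = 255
Wildcard: 0.31.255.255


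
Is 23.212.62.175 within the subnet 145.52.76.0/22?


Subnet network: 145.52.76.0
Test IP AND mask: 23.212.60.0
No, 23.212.62.175 is not in 145.52.76.0/22


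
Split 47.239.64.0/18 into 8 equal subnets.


New prefix = 18 + 3 = 21
Each subnet has 2048 addresses
  47.239.64.0/21
  47.239.72.0/21
  47.239.80.0/21
  47.239.88.0/21
  47.239.96.0/21
  47.239.104.0/21
  47.239.112.0/21
  47.239.120.0/21
Subnets: 47.239.64.0/21, 47.239.72.0/21, 47.239.80.0/21, 47.239.88.0/21, 47.239.96.0/21, 47.239.104.0/21, 47.239.112.0/21, 47.239.120.0/21


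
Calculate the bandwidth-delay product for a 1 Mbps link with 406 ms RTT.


BDP = bandwidth * RTT
= 1 Mbps * 406 ms
= 1 * 1e6 * 406 / 1000 bits
= 406000 bits
= 50750 bytes
= 49.5605 KB
BDP = 406000 bits (50750 bytes)


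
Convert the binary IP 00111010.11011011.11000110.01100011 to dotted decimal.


00111010 = 58
11011011 = 219
11000110 = 198
01100011 = 99
IP: 58.219.198.99


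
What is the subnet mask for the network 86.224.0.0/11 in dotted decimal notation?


/11 means 11 network bits, 21 host bits
Binary: 11111111111000000000000000000000
Mask: 255.224.0.0


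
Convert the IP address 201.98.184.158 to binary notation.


201 = 11001001
98 = 01100010
184 = 10111000
158 = 10011110
Binary: 11001001.01100010.10111000.10011110


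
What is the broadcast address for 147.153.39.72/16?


Network: 147.153.0.0/16
Host bits = 16
Set all host bits to 1:
Broadcast: 147.153.255.255


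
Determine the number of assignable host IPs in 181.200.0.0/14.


Host bits = 32 - 14 = 18
Total addresses = 2^18 = 262144
Usable = total - 2 (network and broadcast)
Usable hosts: 262142


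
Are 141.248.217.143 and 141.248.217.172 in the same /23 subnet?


Mask: 255.255.254.0
141.248.217.143 AND mask = 141.248.216.0
141.248.217.172 AND mask = 141.248.216.0
Yes, same subnet (141.248.216.0)


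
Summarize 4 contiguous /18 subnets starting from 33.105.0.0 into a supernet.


Original prefix: /18
Number of subnets: 4 = 2^2
New prefix = 18 - 2 = 16
Supernet: 33.105.0.0/16


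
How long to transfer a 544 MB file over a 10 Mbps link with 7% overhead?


Effective throughput = 10 * (1 - 7/100) = 9.3 Mbps
File size in Mb = 544 * 8 = 4352 Mb
Time = 4352 / 9.3
Time = 467.957 seconds


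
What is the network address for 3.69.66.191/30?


IP:   00000011.01000101.01000010.10111111
Mask: 11111111.11111111.11111111.11111100
AND operation:
Net:  00000011.01000101.01000010.10111100
Network: 3.69.66.188/30


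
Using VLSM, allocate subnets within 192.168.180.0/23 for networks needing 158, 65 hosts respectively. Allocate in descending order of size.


158 hosts -> /24 (254 usable): 192.168.180.0/24
65 hosts -> /25 (126 usable): 192.168.181.0/25
Allocation: 192.168.180.0/24 (158 hosts, 254 usable); 192.168.181.0/25 (65 hosts, 126 usable)


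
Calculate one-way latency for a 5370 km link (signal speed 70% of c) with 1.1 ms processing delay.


Speed = 0.7 * 3e5 km/s = 210000 km/s
Propagation delay = 5370 / 210000 = 0.0256 s = 25.5714 ms
Processing delay = 1.1 ms
Total one-way latency = 26.6714 ms


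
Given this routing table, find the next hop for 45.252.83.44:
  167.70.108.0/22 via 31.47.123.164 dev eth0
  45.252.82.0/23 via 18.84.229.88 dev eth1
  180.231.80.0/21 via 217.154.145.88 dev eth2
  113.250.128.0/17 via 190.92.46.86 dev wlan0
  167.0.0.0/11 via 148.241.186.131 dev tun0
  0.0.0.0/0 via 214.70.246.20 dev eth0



Longest prefix match for 45.252.83.44:
  /22 167.70.108.0: no
  /23 45.252.82.0: MATCH
  /21 180.231.80.0: no
  /17 113.250.128.0: no
  /11 167.0.0.0: no
  /0 0.0.0.0: MATCH
Selected: next-hop 18.84.229.88 via eth1 (matched /23)


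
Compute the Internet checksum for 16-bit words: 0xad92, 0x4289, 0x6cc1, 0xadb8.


Sum all words (with carry folding):
+ 0xad92 = 0xad92
+ 0x4289 = 0xf01b
+ 0x6cc1 = 0x5cdd
+ 0xadb8 = 0x0a96
One's complement: ~0x0a96
Checksum = 0xf569


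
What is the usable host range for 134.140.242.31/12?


Network: 134.128.0.0
Broadcast: 134.143.255.255
First usable = network + 1
Last usable = broadcast - 1
Range: 134.128.0.1 to 134.143.255.254


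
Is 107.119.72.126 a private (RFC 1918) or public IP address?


RFC 1918 private ranges:
  10.0.0.0/8 (10.0.0.0 - 10.255.255.255)
  172.16.0.0/12 (172.16.0.0 - 172.31.255.255)
  192.168.0.0/16 (192.168.0.0 - 192.168.255.255)
Public (not in any RFC 1918 range)


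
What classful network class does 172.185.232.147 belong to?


First octet: 172
Binary: 10101100
10xxxxxx -> Class B (128-191)
Class B, default mask 255.255.0.0 (/16)


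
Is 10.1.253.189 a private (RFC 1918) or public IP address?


RFC 1918 private ranges:
  10.0.0.0/8 (10.0.0.0 - 10.255.255.255)
  172.16.0.0/12 (172.16.0.0 - 172.31.255.255)
  192.168.0.0/16 (192.168.0.0 - 192.168.255.255)
Private (in 10.0.0.0/8)


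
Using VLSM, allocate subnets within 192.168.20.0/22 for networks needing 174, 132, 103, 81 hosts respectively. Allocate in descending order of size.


174 hosts -> /24 (254 usable): 192.168.20.0/24
132 hosts -> /24 (254 usable): 192.168.21.0/24
103 hosts -> /25 (126 usable): 192.168.22.0/25
81 hosts -> /25 (126 usable): 192.168.22.128/25
Allocation: 192.168.20.0/24 (174 hosts, 254 usable); 192.168.21.0/24 (132 hosts, 254 usable); 192.168.22.0/25 (103 hosts, 126 usable); 192.168.22.128/25 (81 hosts, 126 usable)


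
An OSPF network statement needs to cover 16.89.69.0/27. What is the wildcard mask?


Subnet mask: 255.255.255.224
Wildcard = 255.255.255.255 - subnet mask
255 - 255 = 0
255 - 255 = 0
255 - 255 = 0
255 - 224 = 31
Wildcard: 0.0.0.31


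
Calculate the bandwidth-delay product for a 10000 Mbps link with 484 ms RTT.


BDP = bandwidth * RTT
= 10000 Mbps * 484 ms
= 10000 * 1e6 * 484 / 1000 bits
= 4840000000 bits
= 605000000 bytes
= 590820.3125 KB
BDP = 4840000000 bits (605000000 bytes)


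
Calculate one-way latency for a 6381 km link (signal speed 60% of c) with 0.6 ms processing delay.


Speed = 0.6 * 3e5 km/s = 180000 km/s
Propagation delay = 6381 / 180000 = 0.0355 s = 35.45 ms
Processing delay = 0.6 ms
Total one-way latency = 36.05 ms


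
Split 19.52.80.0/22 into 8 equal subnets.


New prefix = 22 + 3 = 25
Each subnet has 128 addresses
  19.52.80.0/25
  19.52.80.128/25
  19.52.81.0/25
  19.52.81.128/25
  19.52.82.0/25
  19.52.82.128/25
  19.52.83.0/25
  19.52.83.128/25
Subnets: 19.52.80.0/25, 19.52.80.128/25, 19.52.81.0/25, 19.52.81.128/25, 19.52.82.0/25, 19.52.82.128/25, 19.52.83.0/25, 19.52.83.128/25


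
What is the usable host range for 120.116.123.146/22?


Network: 120.116.120.0
Broadcast: 120.116.123.255
First usable = network + 1
Last usable = broadcast - 1
Range: 120.116.120.1 to 120.116.123.254


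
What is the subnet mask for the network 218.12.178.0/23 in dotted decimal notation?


/23 means 23 network bits, 9 host bits
Binary: 11111111111111111111111000000000
Mask: 255.255.254.0


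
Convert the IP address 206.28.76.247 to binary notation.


206 = 11001110
28 = 00011100
76 = 01001100
247 = 11110111
Binary: 11001110.00011100.01001100.11110111


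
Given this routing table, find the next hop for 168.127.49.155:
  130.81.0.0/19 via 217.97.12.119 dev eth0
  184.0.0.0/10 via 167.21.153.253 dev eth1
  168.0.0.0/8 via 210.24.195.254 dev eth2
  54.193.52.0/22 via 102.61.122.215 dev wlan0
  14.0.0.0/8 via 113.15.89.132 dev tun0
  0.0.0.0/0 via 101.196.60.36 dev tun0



Longest prefix match for 168.127.49.155:
  /19 130.81.0.0: no
  /10 184.0.0.0: no
  /8 168.0.0.0: MATCH
  /22 54.193.52.0: no
  /8 14.0.0.0: no
  /0 0.0.0.0: MATCH
Selected: next-hop 210.24.195.254 via eth2 (matched /8)


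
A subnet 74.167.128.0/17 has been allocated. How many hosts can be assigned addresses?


Host bits = 32 - 17 = 15
Total addresses = 2^15 = 32768
Usable = total - 2 (network and broadcast)
Usable hosts: 32766


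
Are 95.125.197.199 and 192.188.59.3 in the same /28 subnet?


Mask: 255.255.255.240
95.125.197.199 AND mask = 95.125.197.192
192.188.59.3 AND mask = 192.188.59.0
No, different subnets (95.125.197.192 vs 192.188.59.0)


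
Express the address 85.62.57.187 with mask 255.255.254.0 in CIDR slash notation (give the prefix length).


Binary: 11111111.11111111.11111110.00000000
Count leading 1s
Prefix: /23


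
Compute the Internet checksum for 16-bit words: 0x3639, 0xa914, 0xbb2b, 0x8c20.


Sum all words (with carry folding):
+ 0x3639 = 0x3639
+ 0xa914 = 0xdf4d
+ 0xbb2b = 0x9a79
+ 0x8c20 = 0x269a
One's complement: ~0x269a
Checksum = 0xd965


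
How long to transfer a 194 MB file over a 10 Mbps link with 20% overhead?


Effective throughput = 10 * (1 - 20/100) = 8 Mbps
File size in Mb = 194 * 8 = 1552 Mb
Time = 1552 / 8
Time = 194 seconds


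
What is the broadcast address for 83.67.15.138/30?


Network: 83.67.15.136/30
Host bits = 2
Set all host bits to 1:
Broadcast: 83.67.15.139


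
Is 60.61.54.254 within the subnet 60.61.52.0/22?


Subnet network: 60.61.52.0
Test IP AND mask: 60.61.52.0
Yes, 60.61.54.254 is in 60.61.52.0/22


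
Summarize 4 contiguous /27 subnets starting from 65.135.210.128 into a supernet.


Original prefix: /27
Number of subnets: 4 = 2^2
New prefix = 27 - 2 = 25
Supernet: 65.135.210.128/25


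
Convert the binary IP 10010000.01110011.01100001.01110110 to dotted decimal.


10010000 = 144
01110011 = 115
01100001 = 97
01110110 = 118
IP: 144.115.97.118


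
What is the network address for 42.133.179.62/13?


IP:   00101010.10000101.10110011.00111110
Mask: 11111111.11111000.00000000.00000000
AND operation:
Net:  00101010.10000000.00000000.00000000
Network: 42.128.0.0/13


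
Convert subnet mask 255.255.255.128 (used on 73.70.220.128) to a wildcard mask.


Subnet mask: 255.255.255.128
Wildcard = 255.255.255.255 - subnet mask
255 - 255 = 0
255 - 255 = 0
255 - 255 = 0
255 - 128 = 127
Wildcard: 0.0.0.127


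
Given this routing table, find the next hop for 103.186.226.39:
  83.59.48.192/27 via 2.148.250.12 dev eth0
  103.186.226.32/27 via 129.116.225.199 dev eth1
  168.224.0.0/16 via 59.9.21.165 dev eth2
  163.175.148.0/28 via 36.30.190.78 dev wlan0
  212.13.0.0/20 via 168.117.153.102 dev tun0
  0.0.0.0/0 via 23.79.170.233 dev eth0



Longest prefix match for 103.186.226.39:
  /27 83.59.48.192: no
  /27 103.186.226.32: MATCH
  /16 168.224.0.0: no
  /28 163.175.148.0: no
  /20 212.13.0.0: no
  /0 0.0.0.0: MATCH
Selected: next-hop 129.116.225.199 via eth1 (matched /27)


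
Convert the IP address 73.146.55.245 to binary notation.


73 = 01001001
146 = 10010010
55 = 00110111
245 = 11110101
Binary: 01001001.10010010.00110111.11110101


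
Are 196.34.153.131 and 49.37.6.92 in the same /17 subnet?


Mask: 255.255.128.0
196.34.153.131 AND mask = 196.34.128.0
49.37.6.92 AND mask = 49.37.0.0
No, different subnets (196.34.128.0 vs 49.37.0.0)


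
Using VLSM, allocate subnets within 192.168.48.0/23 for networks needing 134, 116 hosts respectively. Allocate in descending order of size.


134 hosts -> /24 (254 usable): 192.168.48.0/24
116 hosts -> /25 (126 usable): 192.168.49.0/25
Allocation: 192.168.48.0/24 (134 hosts, 254 usable); 192.168.49.0/25 (116 hosts, 126 usable)


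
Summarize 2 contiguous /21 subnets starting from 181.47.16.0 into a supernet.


Original prefix: /21
Number of subnets: 2 = 2^1
New prefix = 21 - 1 = 20
Supernet: 181.47.16.0/20


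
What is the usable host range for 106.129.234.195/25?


Network: 106.129.234.128
Broadcast: 106.129.234.255
First usable = network + 1
Last usable = broadcast - 1
Range: 106.129.234.129 to 106.129.234.254


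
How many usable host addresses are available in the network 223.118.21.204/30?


Host bits = 32 - 30 = 2
Total addresses = 2^2 = 4
Usable = total - 2 (network and broadcast)
Usable hosts: 2


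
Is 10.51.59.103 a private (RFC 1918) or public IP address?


RFC 1918 private ranges:
  10.0.0.0/8 (10.0.0.0 - 10.255.255.255)
  172.16.0.0/12 (172.16.0.0 - 172.31.255.255)
  192.168.0.0/16 (192.168.0.0 - 192.168.255.255)
Private (in 10.0.0.0/8)


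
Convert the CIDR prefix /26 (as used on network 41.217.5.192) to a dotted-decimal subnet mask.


/26 means 26 network bits, 6 host bits
Binary: 11111111111111111111111111000000
Mask: 255.255.255.192


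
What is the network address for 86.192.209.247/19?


IP:   01010110.11000000.11010001.11110111
Mask: 11111111.11111111.11100000.00000000
AND operation:
Net:  01010110.11000000.11000000.00000000
Network: 86.192.192.0/19


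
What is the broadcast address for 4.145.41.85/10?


Network: 4.128.0.0/10
Host bits = 22
Set all host bits to 1:
Broadcast: 4.191.255.255


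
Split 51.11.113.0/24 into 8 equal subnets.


New prefix = 24 + 3 = 27
Each subnet has 32 addresses
  51.11.113.0/27
  51.11.113.32/27
  51.11.113.64/27
  51.11.113.96/27
  51.11.113.128/27
  51.11.113.160/27
  51.11.113.192/27
  51.11.113.224/27
Subnets: 51.11.113.0/27, 51.11.113.32/27, 51.11.113.64/27, 51.11.113.96/27, 51.11.113.128/27, 51.11.113.160/27, 51.11.113.192/27, 51.11.113.224/27


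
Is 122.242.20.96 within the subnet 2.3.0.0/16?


Subnet network: 2.3.0.0
Test IP AND mask: 122.242.0.0
No, 122.242.20.96 is not in 2.3.0.0/16


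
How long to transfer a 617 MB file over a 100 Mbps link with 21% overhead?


Effective throughput = 100 * (1 - 21/100) = 79 Mbps
File size in Mb = 617 * 8 = 4936 Mb
Time = 4936 / 79
Time = 62.481 seconds


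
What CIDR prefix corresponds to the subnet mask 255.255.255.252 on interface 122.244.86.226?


Binary: 11111111.11111111.11111111.11111100
Count leading 1s
Prefix: /30


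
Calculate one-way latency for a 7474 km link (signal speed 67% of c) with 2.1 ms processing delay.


Speed = 0.67 * 3e5 km/s = 201000 km/s
Propagation delay = 7474 / 201000 = 0.0372 s = 37.1841 ms
Processing delay = 2.1 ms
Total one-way latency = 39.2841 ms


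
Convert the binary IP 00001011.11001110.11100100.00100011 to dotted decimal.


00001011 = 11
11001110 = 206
11100100 = 228
00100011 = 35
IP: 11.206.228.35


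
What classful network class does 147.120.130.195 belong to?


First octet: 147
Binary: 10010011
10xxxxxx -> Class B (128-191)
Class B, default mask 255.255.0.0 (/16)


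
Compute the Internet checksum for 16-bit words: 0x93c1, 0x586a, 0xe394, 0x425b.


Sum all words (with carry folding):
+ 0x93c1 = 0x93c1
+ 0x586a = 0xec2b
+ 0xe394 = 0xcfc0
+ 0x425b = 0x121c
One's complement: ~0x121c
Checksum = 0xede3


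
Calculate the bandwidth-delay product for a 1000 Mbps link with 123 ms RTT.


BDP = bandwidth * RTT
= 1000 Mbps * 123 ms
= 1000 * 1e6 * 123 / 1000 bits
= 123000000 bits
= 15375000 bytes
= 15014.6484 KB
BDP = 123000000 bits (15375000 bytes)
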